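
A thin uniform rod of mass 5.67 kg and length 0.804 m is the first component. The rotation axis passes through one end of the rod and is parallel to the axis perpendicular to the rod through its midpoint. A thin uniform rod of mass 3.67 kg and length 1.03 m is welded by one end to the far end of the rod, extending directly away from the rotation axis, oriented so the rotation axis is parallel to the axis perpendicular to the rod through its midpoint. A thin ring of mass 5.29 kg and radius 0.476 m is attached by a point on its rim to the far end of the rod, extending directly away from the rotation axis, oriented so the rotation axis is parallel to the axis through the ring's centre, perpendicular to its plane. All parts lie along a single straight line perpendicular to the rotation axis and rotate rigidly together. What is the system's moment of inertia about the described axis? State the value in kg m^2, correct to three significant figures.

Thin rod: I_cm = (1/12)ML² = (1/12)(5.67)(0.804)² = 0.30543 kg m^2; centre at d = 0.402 m, so the parallel axis theorem gives I = 0.30543 + (5.67)(0.402)² = 1.2217 kg m^2.
Thin rod: I_cm = (1/12)ML² = (1/12)(3.67)(1.03)² = 0.32446 kg m^2; centre at d = 0.402 + 0.402 + 0.515 = 1.319 m, so the parallel axis theorem gives I = 0.32446 + (3.67)(1.319)² = 6.7094 kg m^2.
Thin ring: I_cm = MR² = (5.29)(0.476)² = 1.1986 kg m^2; centre at d = 0.402 + 0.402 + 0.515 + 0.515 + 0.476 = 2.31 m, so the parallel axis theorem gives I = 1.1986 + (5.29)(2.31)² = 29.427 kg m^2.
Total I = 1.2217 + 6.7094 + 29.427 = 37.358 kg m^2.

37.4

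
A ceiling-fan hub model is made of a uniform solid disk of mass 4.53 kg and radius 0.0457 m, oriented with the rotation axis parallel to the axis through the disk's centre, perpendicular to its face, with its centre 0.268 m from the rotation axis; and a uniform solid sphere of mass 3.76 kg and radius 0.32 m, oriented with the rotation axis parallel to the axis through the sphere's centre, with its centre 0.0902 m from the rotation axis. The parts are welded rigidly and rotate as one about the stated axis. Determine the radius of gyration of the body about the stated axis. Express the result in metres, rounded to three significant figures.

0.249

Solid disk: I_cm = (1/2)MR² = (1/2)(4.53)(0.0457)² = 0.0047304 kg·m²; centre at d = 0.268 m, so the parallel axis theorem gives I = 0.0047304 + (4.53)(0.268)² = 0.33009 kg·m².
Solid sphere: I_cm = (2/5)MR² = (2/5)(3.76)(0.32)² = 0.15401 kg·m²; centre at d = 0.0902 m, so the parallel axis theorem gives I = 0.15401 + (3.76)(0.0902)² = 0.1846 kg·m².
Total I = 0.51469 kg·m²; total mass M = 8.29 kg.
k = √(I/M) = √(0.51469/8.29) = 0.24917 m.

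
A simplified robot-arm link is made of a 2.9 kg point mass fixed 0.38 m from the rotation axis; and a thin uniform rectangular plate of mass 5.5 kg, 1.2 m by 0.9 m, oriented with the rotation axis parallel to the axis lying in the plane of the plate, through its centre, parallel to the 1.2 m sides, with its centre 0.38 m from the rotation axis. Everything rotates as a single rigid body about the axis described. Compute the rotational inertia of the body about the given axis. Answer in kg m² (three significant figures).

1.58

Point mass: I_cm = 0; centre at d = 0.38 m, so the parallel axis theorem gives I = 0 + (2.9)(0.38)² = 0.41876 kg m².
Rectangular plate: I_cm = (1/12)Mb² = (1/12)(5.5)(0.9)² = 0.37125 kg m²; centre at d = 0.38 m, so the parallel axis theorem gives I = 0.37125 + (5.5)(0.38)² = 1.1655 kg m².
Total I = 0.41876 + 1.1655 = 1.5842 kg m².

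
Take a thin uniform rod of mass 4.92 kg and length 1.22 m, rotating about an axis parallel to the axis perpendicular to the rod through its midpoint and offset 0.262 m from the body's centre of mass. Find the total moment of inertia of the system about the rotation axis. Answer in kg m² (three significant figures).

I_cm = (1/12)ML² = (1/12)(4.92)(1.22)² = 0.61024 kg m²; centre at d = 0.262 m, so I = I_cm + Md² gives I = 0.61024 + (4.92)(0.262)² = 0.94797 kg m².

0.948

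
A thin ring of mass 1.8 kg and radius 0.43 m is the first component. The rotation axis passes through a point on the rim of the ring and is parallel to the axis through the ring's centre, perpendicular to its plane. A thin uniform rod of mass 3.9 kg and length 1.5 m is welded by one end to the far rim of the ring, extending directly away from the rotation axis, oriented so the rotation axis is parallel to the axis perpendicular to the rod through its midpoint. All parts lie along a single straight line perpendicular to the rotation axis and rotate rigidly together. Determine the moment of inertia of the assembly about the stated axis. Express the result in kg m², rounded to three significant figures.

Thin ring: I_cm = MR² = (1.8)(0.43)² = 0.33282 kg m²; centre at d = 0.43 m, so I = I_cm + Md² gives I = 0.33282 + (1.8)(0.43)² = 0.66564 kg m².
Thin rod: I_cm = (1/12)ML² = (1/12)(3.9)(1.5)² = 0.73125 kg m²; centre at d = 0.43 + 0.43 + 0.75 = 1.61 m, so I = I_cm + Md² gives I = 0.73125 + (3.9)(1.61)² = 10.84 kg m².
Total I = 0.66564 + 10.84 = 11.506 kg m².

11.5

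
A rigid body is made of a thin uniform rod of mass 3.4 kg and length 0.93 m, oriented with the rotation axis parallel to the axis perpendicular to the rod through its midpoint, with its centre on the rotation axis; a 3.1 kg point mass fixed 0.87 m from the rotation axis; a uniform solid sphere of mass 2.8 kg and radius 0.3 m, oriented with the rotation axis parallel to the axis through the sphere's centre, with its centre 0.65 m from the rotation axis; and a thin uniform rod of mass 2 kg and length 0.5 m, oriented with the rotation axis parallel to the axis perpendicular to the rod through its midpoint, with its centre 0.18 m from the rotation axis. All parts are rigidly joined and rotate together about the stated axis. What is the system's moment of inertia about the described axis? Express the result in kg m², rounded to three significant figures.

3.98

Thin rod: I_cm = (1/12)ML² = (1/12)(3.4)(0.93)² = 0.24506 kg m²; axis through the centre, so I = 0.24506 kg m².
Point mass: I_cm = 0; centre at d = 0.87 m, so the parallel axis theorem gives I = 0 + (3.1)(0.87)² = 2.3464 kg m².
Solid sphere: I_cm = (2/5)MR² = (2/5)(2.8)(0.3)² = 0.1008 kg m²; centre at d = 0.65 m, so the parallel axis theorem gives I = 0.1008 + (2.8)(0.65)² = 1.2838 kg m².
Thin rod: I_cm = (1/12)ML² = (1/12)(2)(0.5)² = 0.041667 kg m²; centre at d = 0.18 m, so the parallel axis theorem gives I = 0.041667 + (2)(0.18)² = 0.10647 kg m².
Total I = 0.24506 + 2.3464 + 1.2838 + 0.10647 = 3.9817 kg m².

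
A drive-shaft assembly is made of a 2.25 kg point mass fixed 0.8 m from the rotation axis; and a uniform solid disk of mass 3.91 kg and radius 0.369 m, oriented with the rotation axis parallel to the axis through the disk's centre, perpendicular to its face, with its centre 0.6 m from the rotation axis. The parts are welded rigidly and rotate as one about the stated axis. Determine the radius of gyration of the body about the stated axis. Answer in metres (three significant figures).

Point mass: I_cm = 0; centre at d = 0.8 m, so the parallel axis theorem gives I = 0 + (2.25)(0.8)² = 1.44 kg m^2.
Solid disk: I_cm = (1/2)MR² = (1/2)(3.91)(0.369)² = 0.26619 kg m^2; centre at d = 0.6 m, so the parallel axis theorem gives I = 0.26619 + (3.91)(0.6)² = 1.6738 kg m^2.
Total I = 3.1138 kg m^2; total mass M = 6.16 kg.
k = √(I/M) = √(3.1138/6.16) = 0.71098 m.

0.711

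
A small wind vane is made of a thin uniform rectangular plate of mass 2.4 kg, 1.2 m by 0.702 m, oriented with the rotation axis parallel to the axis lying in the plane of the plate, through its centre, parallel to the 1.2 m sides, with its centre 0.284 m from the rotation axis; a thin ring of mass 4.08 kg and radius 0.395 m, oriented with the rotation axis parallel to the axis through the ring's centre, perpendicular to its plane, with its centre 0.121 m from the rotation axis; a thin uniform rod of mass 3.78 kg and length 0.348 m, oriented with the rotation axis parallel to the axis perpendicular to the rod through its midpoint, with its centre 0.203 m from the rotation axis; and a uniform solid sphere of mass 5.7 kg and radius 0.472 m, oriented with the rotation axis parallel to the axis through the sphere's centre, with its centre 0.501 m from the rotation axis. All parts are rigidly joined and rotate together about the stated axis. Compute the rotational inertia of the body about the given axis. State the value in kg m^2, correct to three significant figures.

3.12

Rectangular plate: I_cm = (1/12)Mb² = (1/12)(2.4)(0.702)² = 0.098561 kg m^2; centre at d = 0.284 m, so I = I_cm + Md² gives I = 0.098561 + (2.4)(0.284)² = 0.29214 kg m^2.
Thin ring: I_cm = MR² = (4.08)(0.395)² = 0.63658 kg m^2; centre at d = 0.121 m, so I = I_cm + Md² gives I = 0.63658 + (4.08)(0.121)² = 0.69632 kg m^2.
Thin rod: I_cm = (1/12)ML² = (1/12)(3.78)(0.348)² = 0.038148 kg m^2; centre at d = 0.203 m, so I = I_cm + Md² gives I = 0.038148 + (3.78)(0.203)² = 0.19392 kg m^2.
Solid sphere: I_cm = (2/5)MR² = (2/5)(5.7)(0.472)² = 0.50795 kg m^2; centre at d = 0.501 m, so I = I_cm + Md² gives I = 0.50795 + (5.7)(0.501)² = 1.9387 kg m^2.
Total I = 0.29214 + 0.69632 + 0.19392 + 1.9387 = 3.121 kg m^2.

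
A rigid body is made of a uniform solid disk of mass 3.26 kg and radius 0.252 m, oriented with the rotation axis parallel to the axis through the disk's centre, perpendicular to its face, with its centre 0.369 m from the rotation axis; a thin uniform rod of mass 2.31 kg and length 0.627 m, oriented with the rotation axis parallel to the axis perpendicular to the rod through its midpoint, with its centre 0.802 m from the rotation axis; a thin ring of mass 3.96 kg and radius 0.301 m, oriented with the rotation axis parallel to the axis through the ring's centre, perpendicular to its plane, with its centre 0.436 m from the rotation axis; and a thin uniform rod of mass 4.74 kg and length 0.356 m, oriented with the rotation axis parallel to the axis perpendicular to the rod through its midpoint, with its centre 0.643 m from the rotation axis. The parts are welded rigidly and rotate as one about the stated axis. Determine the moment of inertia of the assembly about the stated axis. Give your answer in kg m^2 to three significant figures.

5.23

Solid disk: I_cm = (1/2)MR² = (1/2)(3.26)(0.252)² = 0.10351 kg m^2; centre at d = 0.369 m, so I = I_cm + Md² gives I = 0.10351 + (3.26)(0.369)² = 0.5474 kg m^2.
Thin rod: I_cm = (1/12)ML² = (1/12)(2.31)(0.627)² = 0.075677 kg m^2; centre at d = 0.802 m, so I = I_cm + Md² gives I = 0.075677 + (2.31)(0.802)² = 1.5615 kg m^2.
Thin ring: I_cm = MR² = (3.96)(0.301)² = 0.35878 kg m^2; centre at d = 0.436 m, so I = I_cm + Md² gives I = 0.35878 + (3.96)(0.436)² = 1.1116 kg m^2.
Thin rod: I_cm = (1/12)ML² = (1/12)(4.74)(0.356)² = 0.050061 kg m^2; centre at d = 0.643 m, so I = I_cm + Md² gives I = 0.050061 + (4.74)(0.643)² = 2.0098 kg m^2.
Total I = 0.5474 + 1.5615 + 1.1116 + 2.0098 = 5.2302 kg m^2.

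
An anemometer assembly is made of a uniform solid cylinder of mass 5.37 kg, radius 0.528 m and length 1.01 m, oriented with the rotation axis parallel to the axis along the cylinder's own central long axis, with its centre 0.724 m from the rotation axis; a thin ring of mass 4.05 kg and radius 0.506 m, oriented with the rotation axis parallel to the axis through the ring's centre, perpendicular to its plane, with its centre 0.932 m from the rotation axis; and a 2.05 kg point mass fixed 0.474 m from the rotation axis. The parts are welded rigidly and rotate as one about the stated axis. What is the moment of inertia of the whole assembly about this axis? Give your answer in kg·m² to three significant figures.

Solid cylinder: I_cm = (1/2)MR² = (1/2)(5.37)(0.528)² = 0.74854 kg·m²; centre at d = 0.724 m, so the parallel axis theorem gives I = 0.74854 + (5.37)(0.724)² = 3.5634 kg·m².
Thin ring: I_cm = MR² = (4.05)(0.506)² = 1.0369 kg·m²; centre at d = 0.932 m, so the parallel axis theorem gives I = 1.0369 + (4.05)(0.932)² = 4.5549 kg·m².
Point mass: I_cm = 0; centre at d = 0.474 m, so the parallel axis theorem gives I = 0 + (2.05)(0.474)² = 0.46059 kg·m².
Total I = 3.5634 + 4.5549 + 0.46059 = 8.5788 kg·m².

8.58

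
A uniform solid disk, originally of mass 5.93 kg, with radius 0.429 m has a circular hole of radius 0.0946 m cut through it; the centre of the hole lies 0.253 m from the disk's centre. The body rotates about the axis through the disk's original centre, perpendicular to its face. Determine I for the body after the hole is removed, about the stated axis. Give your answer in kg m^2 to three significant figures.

Unpierced body about its centre: I₀ = (1/2)MR² = (1/2)(5.93)(0.429)² = 0.54568 kg m^2.
The removed disk has mass m = M·(r/R)² = (5.93)(0.0946/0.429)² = 0.28835 kg (same uniform areal density).
Its moment of inertia about the rotation axis (parallel-axis theorem): I_hole = (1/2)mr² + md² = (1/2)(0.28835)(0.0946)² + (0.28835)(0.253)² = 0.019747 kg m^2.
Treating the hole as negative mass, I = I₀ − I_hole = 0.54568 − 0.019747 = 0.52593 kg m^2.

0.526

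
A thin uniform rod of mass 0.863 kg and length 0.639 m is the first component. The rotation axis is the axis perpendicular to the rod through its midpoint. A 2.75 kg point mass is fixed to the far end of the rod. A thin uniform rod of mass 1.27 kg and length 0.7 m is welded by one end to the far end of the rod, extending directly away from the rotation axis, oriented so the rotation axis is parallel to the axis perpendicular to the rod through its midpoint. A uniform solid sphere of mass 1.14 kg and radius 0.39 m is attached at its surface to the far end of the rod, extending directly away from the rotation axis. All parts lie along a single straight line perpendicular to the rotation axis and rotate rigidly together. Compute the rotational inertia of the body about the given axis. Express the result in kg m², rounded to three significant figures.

3.27

Thin rod: I_cm = (1/12)ML² = (1/12)(0.863)(0.639)² = 0.029365 kg m²; axis through the centre, so I = 0.029365 kg m².
Point mass: I_cm = 0; centre at d = 0.3195 m, so the parallel axis theorem gives I = 0 + (2.75)(0.3195)² = 0.28072 kg m².
Thin rod: I_cm = (1/12)ML² = (1/12)(1.27)(0.7)² = 0.051858 kg m²; centre at d = 0.3195 + 0.35 = 0.6695 m, so the parallel axis theorem gives I = 0.051858 + (1.27)(0.6695)² = 0.62111 kg m².
Solid sphere: I_cm = (2/5)MR² = (2/5)(1.14)(0.39)² = 0.069358 kg m²; centre at d = 0.3195 + 0.35 + 0.35 + 0.39 = 1.4095 m, so the parallel axis theorem gives I = 0.069358 + (1.14)(1.4095)² = 2.3342 kg m².
Total I = 0.029365 + 0.28072 + 0.62111 + 2.3342 = 3.2654 kg m².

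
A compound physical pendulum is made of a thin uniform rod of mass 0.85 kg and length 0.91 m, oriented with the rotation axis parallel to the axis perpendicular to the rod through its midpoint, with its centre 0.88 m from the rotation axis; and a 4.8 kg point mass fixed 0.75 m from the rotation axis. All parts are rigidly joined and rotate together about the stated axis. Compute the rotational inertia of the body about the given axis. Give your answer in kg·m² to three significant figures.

Thin rod: I_cm = (1/12)ML² = (1/12)(0.85)(0.91)² = 0.058657 kg·m²; centre at d = 0.88 m, so I = I_cm + Md² gives I = 0.058657 + (0.85)(0.88)² = 0.7169 kg·m².
Point mass: I_cm = 0; centre at d = 0.75 m, so I = I_cm + Md² gives I = 0 + (4.8)(0.75)² = 2.7 kg·m².
Total I = 0.7169 + 2.7 = 3.4169 kg·m².

3.42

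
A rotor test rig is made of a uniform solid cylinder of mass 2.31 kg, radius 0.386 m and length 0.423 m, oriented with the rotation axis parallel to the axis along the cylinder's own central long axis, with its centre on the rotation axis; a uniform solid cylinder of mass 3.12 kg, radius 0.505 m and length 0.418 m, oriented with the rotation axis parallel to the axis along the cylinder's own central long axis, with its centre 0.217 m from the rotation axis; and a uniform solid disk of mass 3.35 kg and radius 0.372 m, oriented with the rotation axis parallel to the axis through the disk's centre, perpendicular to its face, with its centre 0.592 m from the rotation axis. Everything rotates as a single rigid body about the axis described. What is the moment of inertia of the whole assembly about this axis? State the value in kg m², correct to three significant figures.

2.12

Solid cylinder: I_cm = (1/2)MR² = (1/2)(2.31)(0.386)² = 0.17209 kg m²; axis through the centre, so I = 0.17209 kg m².
Solid cylinder: I_cm = (1/2)MR² = (1/2)(3.12)(0.505)² = 0.39784 kg m²; centre at d = 0.217 m, so the parallel axis theorem gives I = 0.39784 + (3.12)(0.217)² = 0.54476 kg m².
Solid disk: I_cm = (1/2)MR² = (1/2)(3.35)(0.372)² = 0.23179 kg m²; centre at d = 0.592 m, so the parallel axis theorem gives I = 0.23179 + (3.35)(0.592)² = 1.4058 kg m².
Total I = 0.17209 + 0.54476 + 1.4058 = 2.1227 kg m².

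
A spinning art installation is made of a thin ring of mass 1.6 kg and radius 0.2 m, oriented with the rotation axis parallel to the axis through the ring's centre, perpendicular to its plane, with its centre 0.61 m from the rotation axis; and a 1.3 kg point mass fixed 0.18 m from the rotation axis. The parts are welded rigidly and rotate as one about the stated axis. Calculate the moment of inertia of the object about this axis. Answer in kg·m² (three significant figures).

Thin ring: I_cm = MR² = (1.6)(0.2)² = 0.064 kg·m²; centre at d = 0.61 m, so I = I_cm + Md² gives I = 0.064 + (1.6)(0.61)² = 0.65936 kg·m².
Point mass: I_cm = 0; centre at d = 0.18 m, so I = I_cm + Md² gives I = 0 + (1.3)(0.18)² = 0.04212 kg·m².
Total I = 0.65936 + 0.04212 = 0.70148 kg·m².

0.701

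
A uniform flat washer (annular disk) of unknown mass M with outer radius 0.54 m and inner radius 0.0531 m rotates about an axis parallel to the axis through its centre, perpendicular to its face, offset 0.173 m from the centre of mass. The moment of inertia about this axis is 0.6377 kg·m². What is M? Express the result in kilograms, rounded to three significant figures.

3.60

I = I_cm + Md² = (1/2)M(R²+r²) + Md² = M·[0.5·[(0.54)² + (0.0531)²] + (0.173)²] = M·0.17714.
So M = 0.6377 / 0.17714 = 3.6 kg.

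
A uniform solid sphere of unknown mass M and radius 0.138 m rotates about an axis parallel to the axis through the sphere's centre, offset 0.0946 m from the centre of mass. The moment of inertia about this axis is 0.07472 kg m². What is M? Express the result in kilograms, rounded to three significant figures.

4.51

I = I_cm + Md² = (2/5)MR² + Md² = M·[0.4·(0.138)² + (0.0946)²] = M·0.016567.
So M = 0.07472 / 0.016567 = 4.5102 kg.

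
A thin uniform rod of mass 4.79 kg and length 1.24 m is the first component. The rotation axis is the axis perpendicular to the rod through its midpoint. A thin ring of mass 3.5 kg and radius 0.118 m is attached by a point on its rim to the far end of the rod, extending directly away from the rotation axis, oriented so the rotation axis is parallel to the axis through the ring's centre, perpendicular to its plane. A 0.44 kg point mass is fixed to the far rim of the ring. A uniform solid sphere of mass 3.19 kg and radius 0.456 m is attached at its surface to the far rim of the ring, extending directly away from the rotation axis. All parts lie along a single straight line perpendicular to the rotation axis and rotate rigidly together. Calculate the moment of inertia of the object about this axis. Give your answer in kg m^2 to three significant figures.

8.65

Thin rod: I_cm = (1/12)ML² = (1/12)(4.79)(1.24)² = 0.61376 kg m^2; axis through the centre, so I = 0.61376 kg m^2.
Thin ring: I_cm = MR² = (3.5)(0.118)² = 0.048734 kg m^2; centre at d = 0.62 + 0.118 = 0.738 m, so I = I_cm + Md² gives I = 0.048734 + (3.5)(0.738)² = 1.955 kg m^2.
Point mass: I_cm = 0; centre at d = 0.62 + 0.118 + 0.118 = 0.856 m, so I = I_cm + Md² gives I = 0 + (0.44)(0.856)² = 0.3224 kg m^2.
Solid sphere: I_cm = (2/5)MR² = (2/5)(3.19)(0.456)² = 0.26533 kg m^2; centre at d = 0.62 + 0.118 + 0.118 + 0.456 = 1.312 m, so I = I_cm + Md² gives I = 0.26533 + (3.19)(1.312)² = 5.7564 kg m^2.
Total I = 0.61376 + 1.955 + 0.3224 + 5.7564 = 8.6476 kg m^2.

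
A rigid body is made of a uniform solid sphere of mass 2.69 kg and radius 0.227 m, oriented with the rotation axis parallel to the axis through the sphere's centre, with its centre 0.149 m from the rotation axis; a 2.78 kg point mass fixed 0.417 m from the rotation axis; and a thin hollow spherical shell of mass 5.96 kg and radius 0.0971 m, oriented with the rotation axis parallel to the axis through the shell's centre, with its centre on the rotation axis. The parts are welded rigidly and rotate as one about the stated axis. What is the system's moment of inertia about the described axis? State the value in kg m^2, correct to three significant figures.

Solid sphere: I_cm = (2/5)MR² = (2/5)(2.69)(0.227)² = 0.055445 kg m^2; centre at d = 0.149 m, so I = I_cm + Md² gives I = 0.055445 + (2.69)(0.149)² = 0.11517 kg m^2.
Point mass: I_cm = 0; centre at d = 0.417 m, so I = I_cm + Md² gives I = 0 + (2.78)(0.417)² = 0.48341 kg m^2.
Spherical shell: I_cm = (2/3)MR² = (2/3)(5.96)(0.0971)² = 0.037462 kg m^2; axis through the centre, so I = 0.037462 kg m^2.
Total I = 0.11517 + 0.48341 + 0.037462 = 0.63604 kg m^2.

0.636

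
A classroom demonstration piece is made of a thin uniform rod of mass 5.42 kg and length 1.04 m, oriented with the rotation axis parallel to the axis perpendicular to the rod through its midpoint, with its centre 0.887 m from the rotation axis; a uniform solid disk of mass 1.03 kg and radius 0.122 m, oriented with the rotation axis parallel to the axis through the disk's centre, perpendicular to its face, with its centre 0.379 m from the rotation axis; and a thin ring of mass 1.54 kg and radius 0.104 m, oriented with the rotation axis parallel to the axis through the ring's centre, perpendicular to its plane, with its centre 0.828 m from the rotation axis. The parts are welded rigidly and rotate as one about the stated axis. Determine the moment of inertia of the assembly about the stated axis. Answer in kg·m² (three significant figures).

Thin rod: I_cm = (1/12)ML² = (1/12)(5.42)(1.04)² = 0.48852 kg·m²; centre at d = 0.887 m, so the parallel axis theorem gives I = 0.48852 + (5.42)(0.887)² = 4.7528 kg·m².
Solid disk: I_cm = (1/2)MR² = (1/2)(1.03)(0.122)² = 0.0076653 kg·m²; centre at d = 0.379 m, so the parallel axis theorem gives I = 0.0076653 + (1.03)(0.379)² = 0.15562 kg·m².
Thin ring: I_cm = MR² = (1.54)(0.104)² = 0.016657 kg·m²; centre at d = 0.828 m, so the parallel axis theorem gives I = 0.016657 + (1.54)(0.828)² = 1.0725 kg·m².
Total I = 4.7528 + 0.15562 + 1.0725 = 5.9809 kg·m².

5.98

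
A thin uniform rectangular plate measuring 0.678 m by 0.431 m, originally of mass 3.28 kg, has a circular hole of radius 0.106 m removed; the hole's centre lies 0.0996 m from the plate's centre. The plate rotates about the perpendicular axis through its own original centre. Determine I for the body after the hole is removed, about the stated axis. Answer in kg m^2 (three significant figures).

0.170

Unpierced body about its centre: I₀ = (1/12)M(a²+b²) = (1/12)(3.28)[(0.678)² + (0.431)²] = 0.17642 kg m^2.
The removed disk has mass m = M·πr²/(ab) = (3.28)·π(0.106)²/(0.678·0.431) = 0.39621 kg (same uniform areal density).
Its moment of inertia about the rotation axis (parallel-axis theorem): I_hole = (1/2)mr² + md² = (1/2)(0.39621)(0.106)² + (0.39621)(0.0996)² = 0.0061564 kg m^2.
Treating the hole as negative mass, I = I₀ − I_hole = 0.17642 − 0.0061564 = 0.17027 kg m^2.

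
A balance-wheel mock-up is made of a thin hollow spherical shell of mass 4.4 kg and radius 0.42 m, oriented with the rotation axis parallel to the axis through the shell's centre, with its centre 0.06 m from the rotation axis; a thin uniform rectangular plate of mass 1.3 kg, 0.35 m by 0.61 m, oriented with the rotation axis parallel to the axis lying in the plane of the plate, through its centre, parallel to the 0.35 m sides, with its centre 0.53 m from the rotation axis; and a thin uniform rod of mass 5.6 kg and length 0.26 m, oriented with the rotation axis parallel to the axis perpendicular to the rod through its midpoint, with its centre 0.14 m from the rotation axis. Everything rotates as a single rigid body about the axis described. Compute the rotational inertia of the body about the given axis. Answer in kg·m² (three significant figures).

Spherical shell: I_cm = (2/3)MR² = (2/3)(4.4)(0.42)² = 0.51744 kg·m²; centre at d = 0.06 m, so I = I_cm + Md² gives I = 0.51744 + (4.4)(0.06)² = 0.53328 kg·m².
Rectangular plate: I_cm = (1/12)Mb² = (1/12)(1.3)(0.61)² = 0.040311 kg·m²; centre at d = 0.53 m, so I = I_cm + Md² gives I = 0.040311 + (1.3)(0.53)² = 0.40548 kg·m².
Thin rod: I_cm = (1/12)ML² = (1/12)(5.6)(0.26)² = 0.031547 kg·m²; centre at d = 0.14 m, so I = I_cm + Md² gives I = 0.031547 + (5.6)(0.14)² = 0.14131 kg·m².
Total I = 0.53328 + 0.40548 + 0.14131 = 1.0801 kg·m².

1.08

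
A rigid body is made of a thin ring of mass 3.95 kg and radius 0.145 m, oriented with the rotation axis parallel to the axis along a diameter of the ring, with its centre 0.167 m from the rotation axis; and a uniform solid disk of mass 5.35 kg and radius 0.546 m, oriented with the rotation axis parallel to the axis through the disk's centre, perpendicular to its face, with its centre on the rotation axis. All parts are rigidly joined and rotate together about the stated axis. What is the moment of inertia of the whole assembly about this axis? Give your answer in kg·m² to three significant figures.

0.949

Thin ring: I_cm = (1/2)MR² = (1/2)(3.95)(0.145)² = 0.041524 kg·m²; centre at d = 0.167 m, so the parallel axis theorem gives I = 0.041524 + (3.95)(0.167)² = 0.15169 kg·m².
Solid disk: I_cm = (1/2)MR² = (1/2)(5.35)(0.546)² = 0.79746 kg·m²; axis through the centre, so I = 0.79746 kg·m².
Total I = 0.15169 + 0.79746 = 0.94915 kg·m².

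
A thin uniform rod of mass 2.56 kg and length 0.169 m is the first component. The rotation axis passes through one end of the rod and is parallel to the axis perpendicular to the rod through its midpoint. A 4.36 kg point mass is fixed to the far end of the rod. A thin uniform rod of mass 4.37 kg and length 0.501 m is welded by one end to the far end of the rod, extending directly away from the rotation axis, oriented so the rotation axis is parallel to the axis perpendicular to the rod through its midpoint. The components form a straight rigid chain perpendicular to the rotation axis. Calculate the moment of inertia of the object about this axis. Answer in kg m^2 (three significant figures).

1.01

Thin rod: I_cm = (1/12)ML² = (1/12)(2.56)(0.169)² = 0.006093 kg m^2; centre at d = 0.0845 m, so I = I_cm + Md² gives I = 0.006093 + (2.56)(0.0845)² = 0.024372 kg m^2.
Point mass: I_cm = 0; centre at d = 0.0845 + 0.0845 = 0.169 m, so I = I_cm + Md² gives I = 0 + (4.36)(0.169)² = 0.12453 kg m^2.
Thin rod: I_cm = (1/12)ML² = (1/12)(4.37)(0.501)² = 0.091406 kg m^2; centre at d = 0.0845 + 0.0845 + 0.2505 = 0.4195 m, so I = I_cm + Md² gives I = 0.091406 + (4.37)(0.4195)² = 0.86044 kg m^2.
Total I = 0.024372 + 0.12453 + 0.86044 = 1.0093 kg m^2.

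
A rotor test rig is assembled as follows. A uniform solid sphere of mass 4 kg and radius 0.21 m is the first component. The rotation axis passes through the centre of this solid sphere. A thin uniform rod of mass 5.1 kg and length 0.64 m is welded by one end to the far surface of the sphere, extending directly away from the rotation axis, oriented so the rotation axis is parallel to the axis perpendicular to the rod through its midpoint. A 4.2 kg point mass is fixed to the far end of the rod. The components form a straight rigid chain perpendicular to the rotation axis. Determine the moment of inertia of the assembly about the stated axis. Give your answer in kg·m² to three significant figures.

4.71

Solid sphere: I_cm = (2/5)MR² = (2/5)(4)(0.21)² = 0.07056 kg·m²; axis through the centre, so I = 0.07056 kg·m².
Thin rod: I_cm = (1/12)ML² = (1/12)(5.1)(0.64)² = 0.17408 kg·m²; centre at d = 0.21 + 0.32 = 0.53 m, so the parallel axis theorem gives I = 0.17408 + (5.1)(0.53)² = 1.6067 kg·m².
Point mass: I_cm = 0; centre at d = 0.21 + 0.32 + 0.32 = 0.85 m, so the parallel axis theorem gives I = 0 + (4.2)(0.85)² = 3.0345 kg·m².
Total I = 0.07056 + 1.6067 + 3.0345 = 4.7117 kg·m².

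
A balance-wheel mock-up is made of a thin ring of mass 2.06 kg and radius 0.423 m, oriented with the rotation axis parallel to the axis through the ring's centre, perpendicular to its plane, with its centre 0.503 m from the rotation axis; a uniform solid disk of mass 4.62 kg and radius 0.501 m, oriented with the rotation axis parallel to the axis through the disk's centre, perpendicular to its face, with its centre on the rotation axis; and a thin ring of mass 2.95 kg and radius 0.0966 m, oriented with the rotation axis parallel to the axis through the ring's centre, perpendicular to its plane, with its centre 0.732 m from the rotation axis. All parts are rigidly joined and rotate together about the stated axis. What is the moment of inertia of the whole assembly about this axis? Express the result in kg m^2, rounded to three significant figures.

3.08

Thin ring: I_cm = MR² = (2.06)(0.423)² = 0.36859 kg m^2; centre at d = 0.503 m, so I = I_cm + Md² gives I = 0.36859 + (2.06)(0.503)² = 0.88979 kg m^2.
Solid disk: I_cm = (1/2)MR² = (1/2)(4.62)(0.501)² = 0.57981 kg m^2; axis through the centre, so I = 0.57981 kg m^2.
Thin ring: I_cm = MR² = (2.95)(0.0966)² = 0.027528 kg m^2; centre at d = 0.732 m, so I = I_cm + Md² gives I = 0.027528 + (2.95)(0.732)² = 1.6082 kg m^2.
Total I = 0.88979 + 0.57981 + 1.6082 = 3.0778 kg m^2.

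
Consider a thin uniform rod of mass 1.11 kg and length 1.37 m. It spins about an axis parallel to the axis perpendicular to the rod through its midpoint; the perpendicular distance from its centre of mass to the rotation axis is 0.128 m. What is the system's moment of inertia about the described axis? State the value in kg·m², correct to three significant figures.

I_cm = (1/12)ML² = (1/12)(1.11)(1.37)² = 0.17361 kg·m²; centre at d = 0.128 m, so the parallel axis theorem gives I = 0.17361 + (1.11)(0.128)² = 0.1918 kg·m².

0.192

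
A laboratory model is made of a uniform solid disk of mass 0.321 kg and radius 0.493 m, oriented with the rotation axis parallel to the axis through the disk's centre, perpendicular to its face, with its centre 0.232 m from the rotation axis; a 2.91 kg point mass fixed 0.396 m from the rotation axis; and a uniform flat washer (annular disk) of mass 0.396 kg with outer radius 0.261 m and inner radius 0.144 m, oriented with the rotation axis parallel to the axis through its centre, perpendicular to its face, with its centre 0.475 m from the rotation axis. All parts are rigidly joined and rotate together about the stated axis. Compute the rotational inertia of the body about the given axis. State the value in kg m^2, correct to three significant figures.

Solid disk: I_cm = (1/2)MR² = (1/2)(0.321)(0.493)² = 0.039009 kg m^2; centre at d = 0.232 m, so I = I_cm + Md² gives I = 0.039009 + (0.321)(0.232)² = 0.056287 kg m^2.
Point mass: I_cm = 0; centre at d = 0.396 m, so I = I_cm + Md² gives I = 0 + (2.91)(0.396)² = 0.45633 kg m^2.
Annular disk: I_cm = (1/2)M(R²+r²) = (1/2)(0.396)[(0.261)² + (0.144)²] = 0.017594 kg m^2; centre at d = 0.475 m, so I = I_cm + Md² gives I = 0.017594 + (0.396)(0.475)² = 0.10694 kg m^2.
Total I = 0.056287 + 0.45633 + 0.10694 = 0.61956 kg m^2.

0.620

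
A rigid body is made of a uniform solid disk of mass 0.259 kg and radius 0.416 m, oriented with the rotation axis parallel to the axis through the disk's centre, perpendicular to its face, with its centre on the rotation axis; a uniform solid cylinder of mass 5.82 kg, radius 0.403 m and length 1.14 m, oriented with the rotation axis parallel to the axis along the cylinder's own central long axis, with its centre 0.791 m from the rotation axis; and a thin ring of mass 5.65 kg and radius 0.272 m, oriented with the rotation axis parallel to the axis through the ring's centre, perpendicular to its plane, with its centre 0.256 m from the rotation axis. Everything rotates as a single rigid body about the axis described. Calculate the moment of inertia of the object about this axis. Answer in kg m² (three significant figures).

4.92

Solid disk: I_cm = (1/2)MR² = (1/2)(0.259)(0.416)² = 0.022411 kg m²; axis through the centre, so I = 0.022411 kg m².
Solid cylinder: I_cm = (1/2)MR² = (1/2)(5.82)(0.403)² = 0.47261 kg m²; centre at d = 0.791 m, so the parallel axis theorem gives I = 0.47261 + (5.82)(0.791)² = 4.1141 kg m².
Thin ring: I_cm = MR² = (5.65)(0.272)² = 0.41801 kg m²; centre at d = 0.256 m, so the parallel axis theorem gives I = 0.41801 + (5.65)(0.256)² = 0.78829 kg m².
Total I = 0.022411 + 4.1141 + 0.78829 = 4.9248 kg m².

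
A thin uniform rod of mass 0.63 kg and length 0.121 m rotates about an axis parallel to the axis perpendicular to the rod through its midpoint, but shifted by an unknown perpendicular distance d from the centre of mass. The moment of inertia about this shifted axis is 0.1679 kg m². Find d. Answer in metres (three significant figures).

0.515

About the centre-of-mass axis, I_cm = (1/12)ML² = (1/12)(0.63)(0.121)² = 0.00076865 kg m².
Parallel axis theorem: I = I_cm + Md², so Md² = 0.1679 − 0.00076865 = 0.16713 kg m².
d = √(0.16713 / 0.63) = 0.51506 m.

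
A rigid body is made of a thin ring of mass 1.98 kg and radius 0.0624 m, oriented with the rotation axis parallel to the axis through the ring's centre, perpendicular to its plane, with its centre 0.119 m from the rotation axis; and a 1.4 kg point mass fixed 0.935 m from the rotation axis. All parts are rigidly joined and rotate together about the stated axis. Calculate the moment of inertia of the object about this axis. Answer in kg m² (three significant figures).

Thin ring: I_cm = MR² = (1.98)(0.0624)² = 0.0077096 kg m²; centre at d = 0.119 m, so I = I_cm + Md² gives I = 0.0077096 + (1.98)(0.119)² = 0.035748 kg m².
Point mass: I_cm = 0; centre at d = 0.935 m, so I = I_cm + Md² gives I = 0 + (1.4)(0.935)² = 1.2239 kg m².
Total I = 0.035748 + 1.2239 = 1.2597 kg m².

1.26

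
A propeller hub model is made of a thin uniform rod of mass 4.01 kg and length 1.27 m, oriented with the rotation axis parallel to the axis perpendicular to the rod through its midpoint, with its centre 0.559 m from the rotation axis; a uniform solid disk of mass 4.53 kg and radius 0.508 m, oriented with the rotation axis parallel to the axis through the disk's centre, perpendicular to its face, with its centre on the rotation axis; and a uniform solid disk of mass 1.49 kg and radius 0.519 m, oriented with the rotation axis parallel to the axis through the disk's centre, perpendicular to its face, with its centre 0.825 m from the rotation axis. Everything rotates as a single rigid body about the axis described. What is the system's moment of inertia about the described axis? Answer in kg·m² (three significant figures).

3.59

Thin rod: I_cm = (1/12)ML² = (1/12)(4.01)(1.27)² = 0.53898 kg·m²; centre at d = 0.559 m, so I = I_cm + Md² gives I = 0.53898 + (4.01)(0.559)² = 1.792 kg·m².
Solid disk: I_cm = (1/2)MR² = (1/2)(4.53)(0.508)² = 0.58451 kg·m²; axis through the centre, so I = 0.58451 kg·m².
Solid disk: I_cm = (1/2)MR² = (1/2)(1.49)(0.519)² = 0.20067 kg·m²; centre at d = 0.825 m, so I = I_cm + Md² gives I = 0.20067 + (1.49)(0.825)² = 1.2148 kg·m².
Total I = 1.792 + 0.58451 + 1.2148 = 3.5913 kg·m².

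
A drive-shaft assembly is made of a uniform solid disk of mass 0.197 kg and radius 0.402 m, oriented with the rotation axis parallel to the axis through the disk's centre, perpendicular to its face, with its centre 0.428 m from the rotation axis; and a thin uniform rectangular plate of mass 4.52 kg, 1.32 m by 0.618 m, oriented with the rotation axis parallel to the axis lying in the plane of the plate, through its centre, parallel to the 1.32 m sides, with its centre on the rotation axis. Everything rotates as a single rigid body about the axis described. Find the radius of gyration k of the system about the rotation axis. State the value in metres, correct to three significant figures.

0.204

Solid disk: I_cm = (1/2)MR² = (1/2)(0.197)(0.402)² = 0.015918 kg m^2; centre at d = 0.428 m, so I = I_cm + Md² gives I = 0.015918 + (0.197)(0.428)² = 0.052005 kg m^2.
Rectangular plate: I_cm = (1/12)Mb² = (1/12)(4.52)(0.618)² = 0.14386 kg m^2; axis through the centre, so I = 0.14386 kg m^2.
Total I = 0.19586 kg m^2; total mass M = 4.717 kg.
k = √(I/M) = √(0.19586/4.717) = 0.20377 m.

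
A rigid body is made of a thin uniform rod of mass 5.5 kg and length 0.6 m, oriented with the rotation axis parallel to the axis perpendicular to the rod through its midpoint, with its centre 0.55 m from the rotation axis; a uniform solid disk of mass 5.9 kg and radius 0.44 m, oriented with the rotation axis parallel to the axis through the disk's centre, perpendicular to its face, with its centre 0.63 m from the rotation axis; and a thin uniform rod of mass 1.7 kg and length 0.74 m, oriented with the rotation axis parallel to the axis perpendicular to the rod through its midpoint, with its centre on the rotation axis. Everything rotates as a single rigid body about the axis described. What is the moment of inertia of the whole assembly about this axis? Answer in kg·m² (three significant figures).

Thin rod: I_cm = (1/12)ML² = (1/12)(5.5)(0.6)² = 0.165 kg·m²; centre at d = 0.55 m, so the parallel axis theorem gives I = 0.165 + (5.5)(0.55)² = 1.8288 kg·m².
Solid disk: I_cm = (1/2)MR² = (1/2)(5.9)(0.44)² = 0.57112 kg·m²; centre at d = 0.63 m, so the parallel axis theorem gives I = 0.57112 + (5.9)(0.63)² = 2.9128 kg·m².
Thin rod: I_cm = (1/12)ML² = (1/12)(1.7)(0.74)² = 0.077577 kg·m²; axis through the centre, so I = 0.077577 kg·m².
Total I = 1.8288 + 2.9128 + 0.077577 = 4.8192 kg·m².

4.82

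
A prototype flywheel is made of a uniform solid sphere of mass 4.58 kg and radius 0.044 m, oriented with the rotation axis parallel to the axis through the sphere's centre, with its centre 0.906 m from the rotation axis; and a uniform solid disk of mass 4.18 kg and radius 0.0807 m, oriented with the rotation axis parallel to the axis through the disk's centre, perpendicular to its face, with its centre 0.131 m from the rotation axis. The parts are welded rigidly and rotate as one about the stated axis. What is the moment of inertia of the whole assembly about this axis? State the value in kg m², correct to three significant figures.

3.85

Solid sphere: I_cm = (2/5)MR² = (2/5)(4.58)(0.044)² = 0.0035468 kg m²; centre at d = 0.906 m, so the parallel axis theorem gives I = 0.0035468 + (4.58)(0.906)² = 3.763 kg m².
Solid disk: I_cm = (1/2)MR² = (1/2)(4.18)(0.0807)² = 0.013611 kg m²; centre at d = 0.131 m, so the parallel axis theorem gives I = 0.013611 + (4.18)(0.131)² = 0.085344 kg m².
Total I = 3.763 + 0.085344 = 3.8483 kg m².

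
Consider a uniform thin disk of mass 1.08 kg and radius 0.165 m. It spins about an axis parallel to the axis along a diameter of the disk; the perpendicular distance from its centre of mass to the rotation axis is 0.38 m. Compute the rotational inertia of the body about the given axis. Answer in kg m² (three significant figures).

I_cm = (1/4)MR² = (1/4)(1.08)(0.165)² = 0.0073508 kg m²; centre at d = 0.38 m, so I = I_cm + Md² gives I = 0.0073508 + (1.08)(0.38)² = 0.1633 kg m².

0.163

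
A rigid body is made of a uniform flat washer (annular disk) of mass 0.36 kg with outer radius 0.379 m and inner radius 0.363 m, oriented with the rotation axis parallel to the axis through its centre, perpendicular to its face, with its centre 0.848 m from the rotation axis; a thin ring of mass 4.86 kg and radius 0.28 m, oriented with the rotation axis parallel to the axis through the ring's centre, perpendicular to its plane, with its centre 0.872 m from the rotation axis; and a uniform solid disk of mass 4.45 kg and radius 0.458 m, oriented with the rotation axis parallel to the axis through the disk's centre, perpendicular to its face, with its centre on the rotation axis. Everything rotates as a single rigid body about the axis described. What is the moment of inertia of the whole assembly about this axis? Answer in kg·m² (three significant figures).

4.85

Annular disk: I_cm = (1/2)M(R²+r²) = (1/2)(0.36)[(0.379)² + (0.363)²] = 0.049574 kg·m²; centre at d = 0.848 m, so the parallel axis theorem gives I = 0.049574 + (0.36)(0.848)² = 0.30845 kg·m².
Thin ring: I_cm = MR² = (4.86)(0.28)² = 0.38102 kg·m²; centre at d = 0.872 m, so the parallel axis theorem gives I = 0.38102 + (4.86)(0.872)² = 4.0765 kg·m².
Solid disk: I_cm = (1/2)MR² = (1/2)(4.45)(0.458)² = 0.46672 kg·m²; axis through the centre, so I = 0.46672 kg·m².
Total I = 0.30845 + 4.0765 + 0.46672 = 4.8517 kg·m².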